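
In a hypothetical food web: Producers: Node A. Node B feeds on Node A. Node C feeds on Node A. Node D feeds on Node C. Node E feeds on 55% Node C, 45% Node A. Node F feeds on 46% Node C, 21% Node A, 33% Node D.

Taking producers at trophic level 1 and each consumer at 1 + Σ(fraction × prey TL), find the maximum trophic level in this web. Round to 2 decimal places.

3.12

Node B: 1 + 1 = 2
Node C: 1 + 1 = 2
Node D: 1 + 2 = 3
Node E: 1 + (0.55×2 + 0.45×1) = 2.55
Node F: 1 + (0.46×2 + 0.21×1 + 0.33×3) = 3.12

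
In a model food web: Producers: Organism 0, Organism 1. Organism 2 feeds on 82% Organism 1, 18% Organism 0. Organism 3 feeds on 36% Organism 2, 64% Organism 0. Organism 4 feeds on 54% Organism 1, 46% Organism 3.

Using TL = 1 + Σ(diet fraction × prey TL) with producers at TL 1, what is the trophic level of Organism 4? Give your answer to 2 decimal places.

2.63

Organism 2: 1 + (0.82×1 + 0.18×1) = 2
Organism 3: 1 + (0.36×2 + 0.64×1) = 2.36
Organism 4: 1 + (0.54×1 + 0.46×2.36) = 2.6256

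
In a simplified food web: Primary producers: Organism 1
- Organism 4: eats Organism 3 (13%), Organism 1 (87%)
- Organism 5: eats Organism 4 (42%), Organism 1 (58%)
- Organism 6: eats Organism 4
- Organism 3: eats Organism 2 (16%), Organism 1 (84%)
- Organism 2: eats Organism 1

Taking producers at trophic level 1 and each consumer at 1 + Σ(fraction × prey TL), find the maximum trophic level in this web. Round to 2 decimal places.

3.15

Organism 2: 1 + 1 = 2
Organism 3: 1 + (0.16×2 + 0.84×1) = 2.16
Organism 4: 1 + (0.13×2.16 + 0.87×1) = 2.1508
Organism 5: 1 + (0.42×2.1508 + 0.58×1) = 2.483336
Organism 6: 1 + 2.1508 = 3.1508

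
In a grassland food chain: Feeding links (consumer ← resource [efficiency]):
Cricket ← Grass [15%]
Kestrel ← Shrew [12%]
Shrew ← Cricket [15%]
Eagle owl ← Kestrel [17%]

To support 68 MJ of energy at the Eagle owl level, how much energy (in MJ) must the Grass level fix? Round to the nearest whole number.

Cumulative transfer efficiency: 0.15 × 0.15 × 0.12 × 0.17 = 0.000459
Grass energy = 68 / 0.000459 = 148148 MJ

148148 MJ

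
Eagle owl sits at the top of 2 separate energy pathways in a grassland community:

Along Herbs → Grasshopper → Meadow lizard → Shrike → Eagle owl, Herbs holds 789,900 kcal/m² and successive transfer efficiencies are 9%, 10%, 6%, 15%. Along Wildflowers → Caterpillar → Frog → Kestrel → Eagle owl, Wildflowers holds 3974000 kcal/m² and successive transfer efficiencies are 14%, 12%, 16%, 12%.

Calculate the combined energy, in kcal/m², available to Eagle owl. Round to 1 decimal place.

1345.8 kcal/m²

Via Herbs: 789900 × 0.09 × 0.1 × 0.06 × 0.15 = 63.9819 kcal/m²
Via Wildflowers: 3974000 × 0.14 × 0.12 × 0.16 × 0.12 = 1281.85344 kcal/m²
Total at Eagle owl: 63.9819 + 1281.85344 = 1345.83534 kcal/m²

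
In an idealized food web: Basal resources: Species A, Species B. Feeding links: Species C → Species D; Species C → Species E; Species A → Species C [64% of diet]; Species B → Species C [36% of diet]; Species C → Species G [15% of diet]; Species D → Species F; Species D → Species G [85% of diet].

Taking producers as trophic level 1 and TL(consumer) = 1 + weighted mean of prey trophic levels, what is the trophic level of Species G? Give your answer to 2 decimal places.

Species C: 1 + (0.36×1 + 0.64×1) = 2
Species D: 1 + 2 = 3
Species E: 1 + 2 = 3
Species F: 1 + 3 = 4
Species G: 1 + (0.85×3 + 0.15×2) = 3.85

3.85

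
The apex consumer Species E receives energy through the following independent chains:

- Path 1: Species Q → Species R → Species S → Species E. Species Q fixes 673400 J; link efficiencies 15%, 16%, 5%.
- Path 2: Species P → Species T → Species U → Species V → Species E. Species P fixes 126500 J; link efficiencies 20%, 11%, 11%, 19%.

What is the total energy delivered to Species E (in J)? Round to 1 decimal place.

Path 1: 673400 × 0.15 × 0.16 × 0.05 = 808.08 J
Path 2: 126500 × 0.2 × 0.11 × 0.11 × 0.19 = 58.1647 J
Total at Species E: 808.08 + 58.1647 = 866.2447 J

866.2 J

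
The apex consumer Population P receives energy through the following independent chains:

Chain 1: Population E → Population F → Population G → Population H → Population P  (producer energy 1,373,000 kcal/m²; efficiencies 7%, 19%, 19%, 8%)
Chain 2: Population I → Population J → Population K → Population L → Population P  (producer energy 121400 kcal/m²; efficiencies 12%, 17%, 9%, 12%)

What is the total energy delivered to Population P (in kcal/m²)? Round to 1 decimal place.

Chain 1: 1373000 × 0.07 × 0.19 × 0.19 × 0.08 = 277.56568 kcal/m²
Chain 2: 121400 × 0.12 × 0.17 × 0.09 × 0.12 = 26.746848 kcal/m²
Total at Population P: 277.56568 + 26.746848 = 304.312528 kcal/m²

304.3 kcal/m²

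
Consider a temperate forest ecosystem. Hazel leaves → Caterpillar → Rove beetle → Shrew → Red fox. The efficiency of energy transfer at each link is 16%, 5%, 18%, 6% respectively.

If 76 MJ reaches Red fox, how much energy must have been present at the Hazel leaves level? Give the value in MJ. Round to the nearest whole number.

Cumulative transfer efficiency: 0.16 × 0.05 × 0.18 × 0.06 = 0.0000864
Hazel leaves energy = 76 / 0.0000864 = 879630 MJ

879630 MJ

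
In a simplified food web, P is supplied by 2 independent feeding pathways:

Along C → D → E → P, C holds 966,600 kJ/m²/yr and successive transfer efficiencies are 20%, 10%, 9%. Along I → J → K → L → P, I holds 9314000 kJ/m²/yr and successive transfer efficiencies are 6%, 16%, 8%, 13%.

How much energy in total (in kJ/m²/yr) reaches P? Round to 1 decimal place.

Via C: 966600 × 0.2 × 0.1 × 0.09 = 1739.88 kJ/m²/yr
Via I: 9314000 × 0.06 × 0.16 × 0.08 × 0.13 = 929.90976 kJ/m²/yr
Total at P: 1739.88 + 929.90976 = 2669.78976 kJ/m²/yr

2669.8 kJ/m²/yr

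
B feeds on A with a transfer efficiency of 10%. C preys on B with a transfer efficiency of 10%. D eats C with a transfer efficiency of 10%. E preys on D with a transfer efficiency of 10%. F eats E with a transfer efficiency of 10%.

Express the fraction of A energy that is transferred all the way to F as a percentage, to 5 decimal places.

Product of link efficiencies: 0.1 × 0.1 × 0.1 × 0.1 × 0.1 = 0.00001
As a percentage: 0.00001 × 100 = 0.00100%

0.00100%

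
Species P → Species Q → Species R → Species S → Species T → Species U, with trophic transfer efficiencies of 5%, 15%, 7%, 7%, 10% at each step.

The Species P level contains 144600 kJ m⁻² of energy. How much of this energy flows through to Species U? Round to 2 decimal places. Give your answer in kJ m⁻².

Species Q: 144600 × 0.05 = 7230 kJ m⁻²
Species R: 7230 × 0.15 = 1084.5 kJ m⁻²
Species S: 1084.5 × 0.07 = 75.915 kJ m⁻²
Species T: 75.915 × 0.07 = 5.31405 kJ m⁻²
Species U: 5.31405 × 0.1 = 0.531405 kJ m⁻²

0.53 kJ m⁻²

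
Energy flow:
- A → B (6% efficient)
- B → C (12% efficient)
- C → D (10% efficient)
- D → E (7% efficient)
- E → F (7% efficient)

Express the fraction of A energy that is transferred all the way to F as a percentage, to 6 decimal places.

Product of link efficiencies: 0.06 × 0.12 × 0.1 × 0.07 × 0.07 = 0.000003528
As a percentage: 0.000003528 × 100 = 0.000353%

0.000353%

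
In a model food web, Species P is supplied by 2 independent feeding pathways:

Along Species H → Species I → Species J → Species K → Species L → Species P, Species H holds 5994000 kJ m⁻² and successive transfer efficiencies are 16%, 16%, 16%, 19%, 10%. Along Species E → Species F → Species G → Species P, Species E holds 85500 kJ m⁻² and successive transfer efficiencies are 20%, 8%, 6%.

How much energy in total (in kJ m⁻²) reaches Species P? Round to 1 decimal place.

Via Species H: 5994000 × 0.16 × 0.16 × 0.16 × 0.19 × 0.1 = 466.477056 kJ m⁻²
Via Species E: 85500 × 0.2 × 0.08 × 0.06 = 82.08 kJ m⁻²
Total at Species P: 466.477056 + 82.08 = 548.557056 kJ m⁻²

548.6 kJ m⁻²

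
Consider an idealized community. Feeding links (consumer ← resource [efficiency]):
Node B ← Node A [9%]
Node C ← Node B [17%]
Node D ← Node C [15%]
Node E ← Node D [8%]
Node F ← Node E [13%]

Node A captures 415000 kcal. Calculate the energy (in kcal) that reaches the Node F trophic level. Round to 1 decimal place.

Node B: 415000 × 0.09 = 37350 kcal
Node C: 37350 × 0.17 = 6349.5 kcal
Node D: 6349.5 × 0.15 = 952.425 kcal
Node E: 952.425 × 0.08 = 76.194 kcal
Node F: 76.194 × 0.13 = 9.90522 kcal

9.9 kcal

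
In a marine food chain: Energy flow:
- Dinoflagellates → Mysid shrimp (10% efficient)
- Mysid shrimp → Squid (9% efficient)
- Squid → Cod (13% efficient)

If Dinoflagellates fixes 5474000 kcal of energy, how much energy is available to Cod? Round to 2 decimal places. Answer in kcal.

6404.58 kcal

Mysid shrimp: 5474000 × 0.1 = 547400 kcal
Squid: 547400 × 0.09 = 49266 kcal
Cod: 49266 × 0.13 = 6404.58 kcal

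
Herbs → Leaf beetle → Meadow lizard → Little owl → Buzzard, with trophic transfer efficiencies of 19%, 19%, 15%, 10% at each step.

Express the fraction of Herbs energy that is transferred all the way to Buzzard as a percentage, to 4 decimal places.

Product of link efficiencies: 0.19 × 0.19 × 0.15 × 0.1 = 0.0005415
As a percentage: 0.0005415 × 100 = 0.0542%

0.0542%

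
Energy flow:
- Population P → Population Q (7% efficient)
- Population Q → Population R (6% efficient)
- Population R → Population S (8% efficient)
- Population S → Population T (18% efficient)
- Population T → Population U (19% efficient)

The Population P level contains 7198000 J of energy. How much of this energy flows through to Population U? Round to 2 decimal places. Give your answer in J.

82.71 J

Population Q: 7198000 × 0.07 = 503860 J
Population R: 503860 × 0.06 = 30231.6 J
Population S: 30231.6 × 0.08 = 2418.528 J
Population T: 2418.528 × 0.18 = 435.33504 J
Population U: 435.33504 × 0.19 = 82.7136576 J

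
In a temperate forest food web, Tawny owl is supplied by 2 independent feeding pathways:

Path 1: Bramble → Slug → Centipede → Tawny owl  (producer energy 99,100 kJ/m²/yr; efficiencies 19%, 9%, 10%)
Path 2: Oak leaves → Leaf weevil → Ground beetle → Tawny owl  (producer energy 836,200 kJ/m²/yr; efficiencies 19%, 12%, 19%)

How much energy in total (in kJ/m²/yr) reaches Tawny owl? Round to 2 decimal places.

Path 1: 99100 × 0.19 × 0.09 × 0.1 = 169.461 kJ/m²/yr
Path 2: 836200 × 0.19 × 0.12 × 0.19 = 3622.4184 kJ/m²/yr
Total at Tawny owl: 169.461 + 3622.4184 = 3791.8794 kJ/m²/yr

3791.88 kJ/m²/yr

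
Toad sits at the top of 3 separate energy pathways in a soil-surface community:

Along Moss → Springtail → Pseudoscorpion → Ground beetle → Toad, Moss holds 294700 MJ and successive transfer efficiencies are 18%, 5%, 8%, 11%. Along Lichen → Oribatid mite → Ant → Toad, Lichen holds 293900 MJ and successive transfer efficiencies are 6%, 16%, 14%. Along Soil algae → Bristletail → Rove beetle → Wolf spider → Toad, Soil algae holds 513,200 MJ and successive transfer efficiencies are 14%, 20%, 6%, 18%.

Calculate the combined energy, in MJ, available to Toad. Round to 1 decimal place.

Via Moss: 294700 × 0.18 × 0.05 × 0.08 × 0.11 = 23.34024 MJ
Via Lichen: 293900 × 0.06 × 0.16 × 0.14 = 395.0016 MJ
Via Soil algae: 513200 × 0.14 × 0.2 × 0.06 × 0.18 = 155.19168 MJ
Total at Toad: 23.34024 + 395.0016 + 155.19168 = 573.53352 MJ

573.5 MJ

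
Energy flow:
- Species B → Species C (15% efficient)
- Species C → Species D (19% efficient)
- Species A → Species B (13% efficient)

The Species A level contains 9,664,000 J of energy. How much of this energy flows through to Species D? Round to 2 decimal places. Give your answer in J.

35805.12 J

Species B: 9664000 × 0.13 = 1256320 J
Species C: 1256320 × 0.15 = 188448 J
Species D: 188448 × 0.19 = 35805.12 J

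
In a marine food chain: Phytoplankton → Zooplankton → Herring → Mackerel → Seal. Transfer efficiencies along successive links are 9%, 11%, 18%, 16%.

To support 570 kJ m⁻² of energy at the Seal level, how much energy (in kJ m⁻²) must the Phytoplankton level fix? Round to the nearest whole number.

1999158 kJ m⁻²

Cumulative transfer efficiency: 0.09 × 0.11 × 0.18 × 0.16 = 0.00028512
Phytoplankton energy = 570 / 0.00028512 = 1999158 kJ m⁻²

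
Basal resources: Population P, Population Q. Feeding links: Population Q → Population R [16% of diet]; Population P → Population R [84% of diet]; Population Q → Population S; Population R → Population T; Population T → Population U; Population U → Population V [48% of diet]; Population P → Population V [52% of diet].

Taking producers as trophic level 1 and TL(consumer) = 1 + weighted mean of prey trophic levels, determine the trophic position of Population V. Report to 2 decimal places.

3.44

Population R: 1 + (0.16×1 + 0.84×1) = 2
Population S: 1 + 1 = 2
Population T: 1 + 2 = 3
Population U: 1 + 3 = 4
Population V: 1 + (0.48×4 + 0.52×1) = 3.44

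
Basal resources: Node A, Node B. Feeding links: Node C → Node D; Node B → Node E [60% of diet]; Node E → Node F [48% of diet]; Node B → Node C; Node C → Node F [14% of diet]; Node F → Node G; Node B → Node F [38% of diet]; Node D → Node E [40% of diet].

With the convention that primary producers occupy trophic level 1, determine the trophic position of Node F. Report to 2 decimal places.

Node C: 1 + 1 = 2
Node D: 1 + 2 = 3
Node E: 1 + (0.6×1 + 0.4×3) = 2.8
Node F: 1 + (0.48×2.8 + 0.14×2 + 0.38×1) = 3.004
Node G: 1 + 3.004 = 4.004

3.00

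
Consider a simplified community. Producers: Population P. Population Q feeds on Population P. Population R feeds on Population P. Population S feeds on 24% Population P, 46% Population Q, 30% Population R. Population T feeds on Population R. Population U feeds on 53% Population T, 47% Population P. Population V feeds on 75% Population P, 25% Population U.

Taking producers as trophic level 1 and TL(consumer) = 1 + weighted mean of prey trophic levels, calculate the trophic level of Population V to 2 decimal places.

Population Q: 1 + 1 = 2
Population R: 1 + 1 = 2
Population S: 1 + (0.24×1 + 0.46×2 + 0.3×2) = 2.76
Population T: 1 + 2 = 3
Population U: 1 + (0.53×3 + 0.47×1) = 3.06
Population V: 1 + (0.75×1 + 0.25×3.06) = 2.515

2.52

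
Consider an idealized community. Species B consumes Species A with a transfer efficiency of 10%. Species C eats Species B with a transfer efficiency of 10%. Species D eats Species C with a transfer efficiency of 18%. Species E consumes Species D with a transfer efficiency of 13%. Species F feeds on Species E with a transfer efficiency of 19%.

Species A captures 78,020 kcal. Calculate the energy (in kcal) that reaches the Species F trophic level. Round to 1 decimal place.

Species B: 78020 × 0.1 = 7802 kcal
Species C: 7802 × 0.1 = 780.2 kcal
Species D: 780.2 × 0.18 = 140.436 kcal
Species E: 140.436 × 0.13 = 18.25668 kcal
Species F: 18.25668 × 0.19 = 3.4687692 kcal

3.5 kcal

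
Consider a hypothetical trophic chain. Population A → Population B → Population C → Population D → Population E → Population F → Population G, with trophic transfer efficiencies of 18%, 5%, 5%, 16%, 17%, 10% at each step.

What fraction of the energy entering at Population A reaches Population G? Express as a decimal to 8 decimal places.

Product of link efficiencies: 0.18 × 0.05 × 0.05 × 0.16 × 0.17 × 0.1 = 0.000001224

0.00000122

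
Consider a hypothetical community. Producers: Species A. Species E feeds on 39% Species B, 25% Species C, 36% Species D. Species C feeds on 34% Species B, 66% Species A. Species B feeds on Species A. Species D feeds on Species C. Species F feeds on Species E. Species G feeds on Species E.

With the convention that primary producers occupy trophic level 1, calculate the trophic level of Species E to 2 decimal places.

3.57

Species B: 1 + 1 = 2
Species C: 1 + (0.34×2 + 0.66×1) = 2.34
Species D: 1 + 2.34 = 3.34
Species E: 1 + (0.39×2 + 0.25×2.34 + 0.36×3.34) = 3.5674
Species F: 1 + 3.5674 = 4.5674
Species G: 1 + 3.5674 = 4.5674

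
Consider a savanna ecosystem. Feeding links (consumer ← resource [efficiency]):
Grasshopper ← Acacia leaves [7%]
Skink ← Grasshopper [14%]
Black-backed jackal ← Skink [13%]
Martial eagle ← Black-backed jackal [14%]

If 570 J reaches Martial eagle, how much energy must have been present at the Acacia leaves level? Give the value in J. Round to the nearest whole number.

3195784 J

Cumulative transfer efficiency: 0.07 × 0.14 × 0.13 × 0.14 = 0.00017836
Acacia leaves energy = 570 / 0.00017836 = 3195784 J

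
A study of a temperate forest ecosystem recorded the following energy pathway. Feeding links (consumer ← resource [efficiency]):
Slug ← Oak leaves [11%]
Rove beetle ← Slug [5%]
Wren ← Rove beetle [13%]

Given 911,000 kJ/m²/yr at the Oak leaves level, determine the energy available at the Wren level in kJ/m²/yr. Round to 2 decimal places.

651.37 kJ/m²/yr

Slug: 911000 × 0.11 = 100210 kJ/m²/yr
Rove beetle: 100210 × 0.05 = 5010.5 kJ/m²/yr
Wren: 5010.5 × 0.13 = 651.365 kJ/m²/yr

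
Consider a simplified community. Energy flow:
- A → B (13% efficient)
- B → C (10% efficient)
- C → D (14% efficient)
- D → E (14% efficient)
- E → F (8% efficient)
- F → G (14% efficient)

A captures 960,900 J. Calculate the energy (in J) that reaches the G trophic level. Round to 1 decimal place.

2.7 J

B: 960900 × 0.13 = 124917 J
C: 124917 × 0.1 = 12491.7 J
D: 12491.7 × 0.14 = 1748.838 J
E: 1748.838 × 0.14 = 244.83732 J
F: 244.83732 × 0.08 = 19.5869856 J
G: 19.5869856 × 0.14 = 2.742177984 J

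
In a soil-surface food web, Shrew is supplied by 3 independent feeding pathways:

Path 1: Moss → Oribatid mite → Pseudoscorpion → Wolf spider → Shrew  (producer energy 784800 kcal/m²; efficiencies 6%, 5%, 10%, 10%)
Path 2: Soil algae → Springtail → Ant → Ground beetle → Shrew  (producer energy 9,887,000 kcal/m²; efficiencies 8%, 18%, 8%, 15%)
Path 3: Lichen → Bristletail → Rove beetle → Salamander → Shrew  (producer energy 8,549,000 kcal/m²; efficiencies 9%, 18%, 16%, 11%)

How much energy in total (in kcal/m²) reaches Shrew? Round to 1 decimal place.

Path 1: 784800 × 0.06 × 0.05 × 0.1 × 0.1 = 23.544 kcal/m²
Path 2: 9887000 × 0.08 × 0.18 × 0.08 × 0.15 = 1708.4736 kcal/m²
Path 3: 8549000 × 0.09 × 0.18 × 0.16 × 0.11 = 2437.49088 kcal/m²
Total at Shrew: 23.544 + 1708.4736 + 2437.49088 = 4169.50848 kcal/m²

4169.5 kcal/m²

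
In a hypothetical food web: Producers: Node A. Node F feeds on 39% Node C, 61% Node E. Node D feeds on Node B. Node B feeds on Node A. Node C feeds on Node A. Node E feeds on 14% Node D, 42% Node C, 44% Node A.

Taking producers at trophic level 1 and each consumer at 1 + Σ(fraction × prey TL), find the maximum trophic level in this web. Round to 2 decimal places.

3.43

Node B: 1 + 1 = 2
Node C: 1 + 1 = 2
Node D: 1 + 2 = 3
Node E: 1 + (0.14×3 + 0.42×2 + 0.44×1) = 2.7
Node F: 1 + (0.39×2 + 0.61×2.7) = 3.427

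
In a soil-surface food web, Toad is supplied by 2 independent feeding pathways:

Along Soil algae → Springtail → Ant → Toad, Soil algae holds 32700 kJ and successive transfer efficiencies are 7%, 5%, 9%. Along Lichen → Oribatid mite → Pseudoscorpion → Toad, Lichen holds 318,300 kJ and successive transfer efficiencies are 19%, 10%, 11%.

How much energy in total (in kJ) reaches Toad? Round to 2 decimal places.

Via Soil algae: 32700 × 0.07 × 0.05 × 0.09 = 10.3005 kJ
Via Lichen: 318300 × 0.19 × 0.1 × 0.11 = 665.247 kJ
Total at Toad: 10.3005 + 665.247 = 675.5475 kJ

675.55 kJ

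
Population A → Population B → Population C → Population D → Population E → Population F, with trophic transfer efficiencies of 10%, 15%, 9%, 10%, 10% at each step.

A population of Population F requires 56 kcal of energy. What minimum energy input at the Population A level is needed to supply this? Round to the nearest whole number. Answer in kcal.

Cumulative transfer efficiency: 0.1 × 0.15 × 0.09 × 0.1 × 0.1 = 0.0000135
Population A energy = 56 / 0.0000135 = 4148148 kcal

4148148 kcal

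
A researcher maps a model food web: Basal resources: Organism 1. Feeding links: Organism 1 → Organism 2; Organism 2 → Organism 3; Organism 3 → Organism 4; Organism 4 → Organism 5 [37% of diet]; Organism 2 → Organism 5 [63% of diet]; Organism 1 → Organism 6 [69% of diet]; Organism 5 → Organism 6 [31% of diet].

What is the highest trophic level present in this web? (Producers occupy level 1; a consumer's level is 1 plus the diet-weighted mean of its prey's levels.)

4

Organism 2: 1 + 1 = 2
Organism 3: 1 + 2 = 3
Organism 4: 1 + 3 = 4
Organism 5: 1 + (0.37×4 + 0.63×2) = 3.74
Organism 6: 1 + (0.69×1 + 0.31×3.74) = 2.8494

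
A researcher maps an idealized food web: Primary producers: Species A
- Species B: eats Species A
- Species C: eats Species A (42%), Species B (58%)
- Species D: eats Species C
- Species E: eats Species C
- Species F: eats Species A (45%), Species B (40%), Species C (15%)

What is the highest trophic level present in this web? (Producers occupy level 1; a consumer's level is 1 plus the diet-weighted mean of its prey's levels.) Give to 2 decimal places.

Species B: 1 + 1 = 2
Species C: 1 + (0.42×1 + 0.58×2) = 2.58
Species D: 1 + 2.58 = 3.58
Species E: 1 + 2.58 = 3.58
Species F: 1 + (0.45×1 + 0.4×2 + 0.15×2.58) = 2.637

3.58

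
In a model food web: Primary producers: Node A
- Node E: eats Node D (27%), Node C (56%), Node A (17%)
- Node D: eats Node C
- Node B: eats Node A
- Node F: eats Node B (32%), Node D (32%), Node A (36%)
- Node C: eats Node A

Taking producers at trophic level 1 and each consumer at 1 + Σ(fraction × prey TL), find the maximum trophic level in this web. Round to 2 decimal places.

Node B: 1 + 1 = 2
Node C: 1 + 1 = 2
Node D: 1 + 2 = 3
Node E: 1 + (0.27×3 + 0.56×2 + 0.17×1) = 3.1
Node F: 1 + (0.32×2 + 0.32×3 + 0.36×1) = 2.96

3.10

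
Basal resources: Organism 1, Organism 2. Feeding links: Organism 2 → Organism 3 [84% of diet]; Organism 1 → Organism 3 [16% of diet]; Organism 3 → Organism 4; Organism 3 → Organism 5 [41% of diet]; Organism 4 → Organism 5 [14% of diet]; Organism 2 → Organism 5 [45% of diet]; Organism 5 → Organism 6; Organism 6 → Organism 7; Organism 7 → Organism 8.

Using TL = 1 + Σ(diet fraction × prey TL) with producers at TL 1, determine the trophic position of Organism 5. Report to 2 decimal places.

Organism 3: 1 + (0.84×1 + 0.16×1) = 2
Organism 4: 1 + 2 = 3
Organism 5: 1 + (0.41×2 + 0.14×3 + 0.45×1) = 2.69
Organism 6: 1 + 2.69 = 3.69
Organism 7: 1 + 3.69 = 4.69
Organism 8: 1 + 4.69 = 5.69

2.69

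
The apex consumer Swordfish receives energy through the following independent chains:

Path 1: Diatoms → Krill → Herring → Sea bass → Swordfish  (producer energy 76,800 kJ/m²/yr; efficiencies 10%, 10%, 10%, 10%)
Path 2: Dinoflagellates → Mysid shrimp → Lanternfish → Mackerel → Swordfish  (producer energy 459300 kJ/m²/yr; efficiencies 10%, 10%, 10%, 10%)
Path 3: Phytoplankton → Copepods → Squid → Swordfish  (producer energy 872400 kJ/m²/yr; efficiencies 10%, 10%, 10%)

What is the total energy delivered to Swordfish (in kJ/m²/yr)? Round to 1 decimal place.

Path 1: 76800 × 0.1 × 0.1 × 0.1 × 0.1 = 7.68 kJ/m²/yr
Path 2: 459300 × 0.1 × 0.1 × 0.1 × 0.1 = 45.93 kJ/m²/yr
Path 3: 872400 × 0.1 × 0.1 × 0.1 = 872.4 kJ/m²/yr
Total at Swordfish: 7.68 + 45.93 + 872.4 = 926.01 kJ/m²/yr

926.0 kJ/m²/yr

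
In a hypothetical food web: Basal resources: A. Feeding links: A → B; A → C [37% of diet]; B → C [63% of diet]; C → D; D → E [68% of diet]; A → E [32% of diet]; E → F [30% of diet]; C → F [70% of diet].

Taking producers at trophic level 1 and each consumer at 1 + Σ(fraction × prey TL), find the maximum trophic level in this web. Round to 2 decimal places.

B: 1 + 1 = 2
C: 1 + (0.37×1 + 0.63×2) = 2.63
D: 1 + 2.63 = 3.63
E: 1 + (0.68×3.63 + 0.32×1) = 3.7884
F: 1 + (0.3×3.7884 + 0.7×2.63) = 3.97752

3.98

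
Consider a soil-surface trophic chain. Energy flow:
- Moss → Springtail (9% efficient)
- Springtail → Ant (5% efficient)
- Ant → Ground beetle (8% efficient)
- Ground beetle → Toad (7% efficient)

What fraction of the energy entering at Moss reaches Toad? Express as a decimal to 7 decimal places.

Product of link efficiencies: 0.09 × 0.05 × 0.08 × 0.07 = 0.0000252

0.0000252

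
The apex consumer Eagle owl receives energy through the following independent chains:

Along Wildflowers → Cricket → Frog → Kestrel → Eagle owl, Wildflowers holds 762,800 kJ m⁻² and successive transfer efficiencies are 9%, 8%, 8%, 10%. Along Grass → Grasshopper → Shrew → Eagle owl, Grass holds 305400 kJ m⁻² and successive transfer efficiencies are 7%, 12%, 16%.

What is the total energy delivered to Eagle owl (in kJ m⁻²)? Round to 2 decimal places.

454.39 kJ m⁻²

Via Wildflowers: 762800 × 0.09 × 0.08 × 0.08 × 0.1 = 43.93728 kJ m⁻²
Via Grass: 305400 × 0.07 × 0.12 × 0.16 = 410.4576 kJ m⁻²
Total at Eagle owl: 43.93728 + 410.4576 = 454.39488 kJ m⁻²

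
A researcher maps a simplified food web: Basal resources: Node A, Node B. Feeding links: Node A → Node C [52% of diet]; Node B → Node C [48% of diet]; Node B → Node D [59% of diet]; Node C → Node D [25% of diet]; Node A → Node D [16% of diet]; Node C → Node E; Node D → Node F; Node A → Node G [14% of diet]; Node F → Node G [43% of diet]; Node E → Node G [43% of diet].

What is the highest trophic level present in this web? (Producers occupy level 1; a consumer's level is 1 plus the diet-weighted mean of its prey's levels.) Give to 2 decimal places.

3.83

Node C: 1 + (0.52×1 + 0.48×1) = 2
Node D: 1 + (0.59×1 + 0.25×2 + 0.16×1) = 2.25
Node E: 1 + 2 = 3
Node F: 1 + 2.25 = 3.25
Node G: 1 + (0.14×1 + 0.43×3.25 + 0.43×3) = 3.8275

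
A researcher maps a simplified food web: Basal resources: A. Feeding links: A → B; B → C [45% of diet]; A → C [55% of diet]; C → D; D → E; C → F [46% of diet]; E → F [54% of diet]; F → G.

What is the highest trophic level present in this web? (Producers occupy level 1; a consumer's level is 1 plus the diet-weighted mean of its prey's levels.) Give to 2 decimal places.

5.53

B: 1 + 1 = 2
C: 1 + (0.45×2 + 0.55×1) = 2.45
D: 1 + 2.45 = 3.45
E: 1 + 3.45 = 4.45
F: 1 + (0.46×2.45 + 0.54×4.45) = 4.53
G: 1 + 4.53 = 5.53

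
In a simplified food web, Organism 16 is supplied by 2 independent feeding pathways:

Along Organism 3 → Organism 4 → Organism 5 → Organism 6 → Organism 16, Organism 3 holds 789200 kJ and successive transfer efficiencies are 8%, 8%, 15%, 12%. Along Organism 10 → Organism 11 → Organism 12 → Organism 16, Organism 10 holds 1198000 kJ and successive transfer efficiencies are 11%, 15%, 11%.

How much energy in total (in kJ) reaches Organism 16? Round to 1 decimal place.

Via Organism 3: 789200 × 0.08 × 0.08 × 0.15 × 0.12 = 90.91584 kJ
Via Organism 10: 1198000 × 0.11 × 0.15 × 0.11 = 2174.37 kJ
Total at Organism 16: 90.91584 + 2174.37 = 2265.28584 kJ

2265.3 kJ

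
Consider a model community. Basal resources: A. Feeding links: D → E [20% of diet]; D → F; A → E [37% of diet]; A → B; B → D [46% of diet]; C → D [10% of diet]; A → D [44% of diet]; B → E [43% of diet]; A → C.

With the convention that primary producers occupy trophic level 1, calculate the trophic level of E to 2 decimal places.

B: 1 + 1 = 2
C: 1 + 1 = 2
D: 1 + (0.46×2 + 0.1×2 + 0.44×1) = 2.56
E: 1 + (0.43×2 + 0.37×1 + 0.2×2.56) = 2.742
F: 1 + 2.56 = 3.56

2.74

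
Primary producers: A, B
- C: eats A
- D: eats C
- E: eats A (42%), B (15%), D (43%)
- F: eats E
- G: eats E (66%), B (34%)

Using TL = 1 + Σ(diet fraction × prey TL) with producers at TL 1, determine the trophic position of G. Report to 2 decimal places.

3.23

C: 1 + 1 = 2
D: 1 + 2 = 3
E: 1 + (0.42×1 + 0.15×1 + 0.43×3) = 2.86
F: 1 + 2.86 = 3.86
G: 1 + (0.66×2.86 + 0.34×1) = 3.2276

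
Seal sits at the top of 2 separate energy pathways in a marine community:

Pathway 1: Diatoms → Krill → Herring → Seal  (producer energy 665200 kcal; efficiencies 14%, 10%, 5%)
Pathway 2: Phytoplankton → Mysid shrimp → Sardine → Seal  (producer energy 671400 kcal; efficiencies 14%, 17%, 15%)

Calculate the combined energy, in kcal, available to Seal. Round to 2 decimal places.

Pathway 1: 665200 × 0.14 × 0.1 × 0.05 = 465.64 kcal
Pathway 2: 671400 × 0.14 × 0.17 × 0.15 = 2396.898 kcal
Total at Seal: 465.64 + 2396.898 = 2862.538 kcal

2862.54 kcal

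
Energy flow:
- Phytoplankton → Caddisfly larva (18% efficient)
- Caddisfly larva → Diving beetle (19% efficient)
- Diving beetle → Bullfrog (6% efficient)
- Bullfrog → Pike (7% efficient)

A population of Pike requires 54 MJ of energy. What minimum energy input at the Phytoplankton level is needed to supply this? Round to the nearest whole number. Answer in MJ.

Cumulative transfer efficiency: 0.18 × 0.19 × 0.06 × 0.07 = 0.00014364
Phytoplankton energy = 54 / 0.00014364 = 375940 MJ

375940 MJ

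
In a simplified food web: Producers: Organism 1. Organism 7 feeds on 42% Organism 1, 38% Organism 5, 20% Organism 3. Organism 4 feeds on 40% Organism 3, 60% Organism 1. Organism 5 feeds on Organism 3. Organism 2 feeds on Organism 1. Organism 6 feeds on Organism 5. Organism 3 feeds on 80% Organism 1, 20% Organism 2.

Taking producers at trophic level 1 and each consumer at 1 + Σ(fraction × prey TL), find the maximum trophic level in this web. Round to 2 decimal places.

4.20

Organism 2: 1 + 1 = 2
Organism 3: 1 + (0.8×1 + 0.2×2) = 2.2
Organism 4: 1 + (0.4×2.2 + 0.6×1) = 2.48
Organism 5: 1 + 2.2 = 3.2
Organism 6: 1 + 3.2 = 4.2
Organism 7: 1 + (0.42×1 + 0.38×3.2 + 0.2×2.2) = 3.076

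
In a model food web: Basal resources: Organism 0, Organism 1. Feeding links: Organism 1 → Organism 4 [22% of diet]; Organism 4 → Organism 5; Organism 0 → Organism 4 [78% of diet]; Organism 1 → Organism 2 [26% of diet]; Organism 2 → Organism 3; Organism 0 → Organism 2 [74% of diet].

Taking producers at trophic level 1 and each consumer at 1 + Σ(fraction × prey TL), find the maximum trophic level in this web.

Organism 2: 1 + (0.74×1 + 0.26×1) = 2
Organism 3: 1 + 2 = 3
Organism 4: 1 + (0.22×1 + 0.78×1) = 2
Organism 5: 1 + 2 = 3

3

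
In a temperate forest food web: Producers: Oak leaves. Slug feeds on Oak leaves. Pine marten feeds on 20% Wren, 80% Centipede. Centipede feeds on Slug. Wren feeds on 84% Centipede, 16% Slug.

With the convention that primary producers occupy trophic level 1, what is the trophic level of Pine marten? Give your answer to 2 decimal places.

4.17

Slug: 1 + 1 = 2
Centipede: 1 + 2 = 3
Wren: 1 + (0.84×3 + 0.16×2) = 3.84
Pine marten: 1 + (0.2×3.84 + 0.8×3) = 4.168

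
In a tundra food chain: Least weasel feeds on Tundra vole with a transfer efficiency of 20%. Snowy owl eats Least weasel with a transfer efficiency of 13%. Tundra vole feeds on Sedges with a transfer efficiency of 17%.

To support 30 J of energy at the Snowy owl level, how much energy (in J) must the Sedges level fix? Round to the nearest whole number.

Cumulative transfer efficiency: 0.17 × 0.2 × 0.13 = 0.00442
Sedges energy = 30 / 0.00442 = 6787 J

6787 J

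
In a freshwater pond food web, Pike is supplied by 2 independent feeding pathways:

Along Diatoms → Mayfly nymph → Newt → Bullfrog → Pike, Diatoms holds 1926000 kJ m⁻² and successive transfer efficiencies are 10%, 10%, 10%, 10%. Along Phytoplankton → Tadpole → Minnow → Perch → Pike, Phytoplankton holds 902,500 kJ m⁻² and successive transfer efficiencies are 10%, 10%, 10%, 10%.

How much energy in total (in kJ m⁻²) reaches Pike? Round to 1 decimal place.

282.9 kJ m⁻²

Via Diatoms: 1926000 × 0.1 × 0.1 × 0.1 × 0.1 = 192.6 kJ m⁻²
Via Phytoplankton: 902500 × 0.1 × 0.1 × 0.1 × 0.1 = 90.25 kJ m⁻²
Total at Pike: 192.6 + 90.25 = 282.85 kJ m⁻²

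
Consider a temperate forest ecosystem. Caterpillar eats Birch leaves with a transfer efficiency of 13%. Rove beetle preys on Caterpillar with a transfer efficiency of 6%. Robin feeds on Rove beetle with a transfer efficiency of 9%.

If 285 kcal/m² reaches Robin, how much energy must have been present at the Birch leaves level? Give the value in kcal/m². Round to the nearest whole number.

405983 kcal/m²

Cumulative transfer efficiency: 0.13 × 0.06 × 0.09 = 0.000702
Birch leaves energy = 285 / 0.000702 = 405983 kcal/m²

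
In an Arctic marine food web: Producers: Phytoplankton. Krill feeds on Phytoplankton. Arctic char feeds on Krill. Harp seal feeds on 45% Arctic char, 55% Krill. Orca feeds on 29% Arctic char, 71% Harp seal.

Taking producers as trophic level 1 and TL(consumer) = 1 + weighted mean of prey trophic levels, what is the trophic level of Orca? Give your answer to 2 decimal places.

4.32

Krill: 1 + 1 = 2
Arctic char: 1 + 2 = 3
Harp seal: 1 + (0.45×3 + 0.55×2) = 3.45
Orca: 1 + (0.29×3 + 0.71×3.45) = 4.3195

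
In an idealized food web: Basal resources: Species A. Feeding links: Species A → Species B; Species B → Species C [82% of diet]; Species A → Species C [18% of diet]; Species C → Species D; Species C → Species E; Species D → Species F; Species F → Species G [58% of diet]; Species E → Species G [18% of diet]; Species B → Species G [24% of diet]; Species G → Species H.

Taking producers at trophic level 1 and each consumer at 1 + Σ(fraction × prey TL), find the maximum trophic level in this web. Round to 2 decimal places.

5.96

Species B: 1 + 1 = 2
Species C: 1 + (0.82×2 + 0.18×1) = 2.82
Species D: 1 + 2.82 = 3.82
Species E: 1 + 2.82 = 3.82
Species F: 1 + 3.82 = 4.82
Species G: 1 + (0.58×4.82 + 0.18×3.82 + 0.24×2) = 4.9632
Species H: 1 + 4.9632 = 5.9632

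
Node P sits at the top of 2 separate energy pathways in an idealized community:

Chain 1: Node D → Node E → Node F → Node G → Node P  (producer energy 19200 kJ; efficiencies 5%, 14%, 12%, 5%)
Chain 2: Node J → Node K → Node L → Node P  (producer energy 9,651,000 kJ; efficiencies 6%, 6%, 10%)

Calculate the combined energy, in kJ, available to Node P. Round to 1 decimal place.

3475.2 kJ

Chain 1: 19200 × 0.05 × 0.14 × 0.12 × 0.05 = 0.8064 kJ
Chain 2: 9651000 × 0.06 × 0.06 × 0.1 = 3474.36 kJ
Total at Node P: 0.8064 + 3474.36 = 3475.1664 kJ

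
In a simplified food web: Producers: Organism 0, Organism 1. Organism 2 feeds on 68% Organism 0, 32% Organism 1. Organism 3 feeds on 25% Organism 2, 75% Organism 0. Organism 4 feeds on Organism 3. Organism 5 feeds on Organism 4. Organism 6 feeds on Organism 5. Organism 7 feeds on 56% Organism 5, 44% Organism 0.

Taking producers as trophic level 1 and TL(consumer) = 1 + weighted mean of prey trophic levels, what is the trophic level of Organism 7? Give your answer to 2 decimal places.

3.82

Organism 2: 1 + (0.68×1 + 0.32×1) = 2
Organism 3: 1 + (0.25×2 + 0.75×1) = 2.25
Organism 4: 1 + 2.25 = 3.25
Organism 5: 1 + 3.25 = 4.25
Organism 6: 1 + 4.25 = 5.25
Organism 7: 1 + (0.56×4.25 + 0.44×1) = 3.82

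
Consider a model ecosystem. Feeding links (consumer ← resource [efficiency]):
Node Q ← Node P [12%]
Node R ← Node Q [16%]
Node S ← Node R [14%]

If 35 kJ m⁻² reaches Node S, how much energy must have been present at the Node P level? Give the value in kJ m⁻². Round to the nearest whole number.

Cumulative transfer efficiency: 0.12 × 0.16 × 0.14 = 0.002688
Node P energy = 35 / 0.002688 = 13021 kJ m⁻²

13021 kJ m⁻²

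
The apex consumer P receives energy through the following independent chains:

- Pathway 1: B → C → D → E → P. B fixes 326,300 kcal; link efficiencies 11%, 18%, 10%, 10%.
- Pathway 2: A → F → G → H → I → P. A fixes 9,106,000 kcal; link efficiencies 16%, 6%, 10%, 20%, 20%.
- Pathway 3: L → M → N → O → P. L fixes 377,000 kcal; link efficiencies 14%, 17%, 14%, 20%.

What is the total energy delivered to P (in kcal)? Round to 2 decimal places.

Pathway 1: 326300 × 0.11 × 0.18 × 0.1 × 0.1 = 64.6074 kcal
Pathway 2: 9106000 × 0.16 × 0.06 × 0.1 × 0.2 × 0.2 = 349.6704 kcal
Pathway 3: 377000 × 0.14 × 0.17 × 0.14 × 0.2 = 251.2328 kcal
Total at P: 64.6074 + 349.6704 + 251.2328 = 665.5106 kcal

665.51 kcal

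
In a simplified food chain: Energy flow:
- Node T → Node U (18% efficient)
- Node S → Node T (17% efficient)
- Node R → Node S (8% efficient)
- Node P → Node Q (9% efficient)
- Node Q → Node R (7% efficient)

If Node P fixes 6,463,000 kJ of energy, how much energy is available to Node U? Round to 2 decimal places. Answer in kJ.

Node Q: 6463000 × 0.09 = 581670 kJ
Node R: 581670 × 0.07 = 40716.9 kJ
Node S: 40716.9 × 0.08 = 3257.352 kJ
Node T: 3257.352 × 0.17 = 553.74984 kJ
Node U: 553.74984 × 0.18 = 99.6749712 kJ

99.67 kJ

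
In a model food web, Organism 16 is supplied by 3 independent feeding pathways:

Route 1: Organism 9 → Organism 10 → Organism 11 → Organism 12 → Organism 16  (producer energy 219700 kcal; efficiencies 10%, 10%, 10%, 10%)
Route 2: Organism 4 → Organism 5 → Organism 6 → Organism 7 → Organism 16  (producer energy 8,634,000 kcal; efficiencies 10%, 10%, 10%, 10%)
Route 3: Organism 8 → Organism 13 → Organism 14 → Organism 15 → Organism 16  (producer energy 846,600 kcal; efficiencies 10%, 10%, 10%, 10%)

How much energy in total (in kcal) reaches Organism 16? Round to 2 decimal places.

Route 1: 219700 × 0.1 × 0.1 × 0.1 × 0.1 = 21.97 kcal
Route 2: 8634000 × 0.1 × 0.1 × 0.1 × 0.1 = 863.4 kcal
Route 3: 846600 × 0.1 × 0.1 × 0.1 × 0.1 = 84.66 kcal
Total at Organism 16: 21.97 + 863.4 + 84.66 = 970.03 kcal

970.03 kcal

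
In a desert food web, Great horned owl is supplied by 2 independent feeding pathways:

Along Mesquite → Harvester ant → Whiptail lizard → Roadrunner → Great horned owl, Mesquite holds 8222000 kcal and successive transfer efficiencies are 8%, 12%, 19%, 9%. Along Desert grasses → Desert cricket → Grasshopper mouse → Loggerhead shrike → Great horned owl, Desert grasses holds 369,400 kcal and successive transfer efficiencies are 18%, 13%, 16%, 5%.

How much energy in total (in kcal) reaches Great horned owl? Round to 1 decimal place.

1418.9 kcal

Via Mesquite: 8222000 × 0.08 × 0.12 × 0.19 × 0.09 = 1349.72352 kcal
Via Desert grasses: 369400 × 0.18 × 0.13 × 0.16 × 0.05 = 69.15168 kcal
Total at Great horned owl: 1349.72352 + 69.15168 = 1418.8752 kcal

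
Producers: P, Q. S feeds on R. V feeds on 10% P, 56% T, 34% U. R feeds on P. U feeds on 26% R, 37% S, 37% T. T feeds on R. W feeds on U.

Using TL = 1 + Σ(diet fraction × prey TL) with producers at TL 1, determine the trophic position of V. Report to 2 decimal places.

4.05

R: 1 + 1 = 2
S: 1 + 2 = 3
T: 1 + 2 = 3
U: 1 + (0.26×2 + 0.37×3 + 0.37×3) = 3.74
V: 1 + (0.1×1 + 0.56×3 + 0.34×3.74) = 4.0516
W: 1 + 3.74 = 4.74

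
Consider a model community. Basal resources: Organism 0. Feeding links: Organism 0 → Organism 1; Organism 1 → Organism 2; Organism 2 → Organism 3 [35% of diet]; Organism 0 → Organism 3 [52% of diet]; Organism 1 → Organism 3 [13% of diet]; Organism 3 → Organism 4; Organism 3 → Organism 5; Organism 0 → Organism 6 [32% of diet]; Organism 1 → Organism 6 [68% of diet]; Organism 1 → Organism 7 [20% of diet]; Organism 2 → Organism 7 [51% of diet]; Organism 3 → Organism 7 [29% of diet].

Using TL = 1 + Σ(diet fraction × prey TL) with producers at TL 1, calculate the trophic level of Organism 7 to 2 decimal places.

Organism 1: 1 + 1 = 2
Organism 2: 1 + 2 = 3
Organism 3: 1 + (0.35×3 + 0.52×1 + 0.13×2) = 2.83
Organism 4: 1 + 2.83 = 3.83
Organism 5: 1 + 2.83 = 3.83
Organism 6: 1 + (0.32×1 + 0.68×2) = 2.68
Organism 7: 1 + (0.2×2 + 0.51×3 + 0.29×2.83) = 3.7507

3.75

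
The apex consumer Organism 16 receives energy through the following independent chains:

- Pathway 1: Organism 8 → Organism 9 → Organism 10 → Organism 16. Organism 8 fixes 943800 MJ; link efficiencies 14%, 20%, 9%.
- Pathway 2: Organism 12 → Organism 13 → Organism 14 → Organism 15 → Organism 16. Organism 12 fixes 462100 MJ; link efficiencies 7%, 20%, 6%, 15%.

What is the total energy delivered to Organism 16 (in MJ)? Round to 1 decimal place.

2436.6 MJ

Pathway 1: 943800 × 0.14 × 0.2 × 0.09 = 2378.376 MJ
Pathway 2: 462100 × 0.07 × 0.2 × 0.06 × 0.15 = 58.2246 MJ
Total at Organism 16: 2378.376 + 58.2246 = 2436.6006 MJ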